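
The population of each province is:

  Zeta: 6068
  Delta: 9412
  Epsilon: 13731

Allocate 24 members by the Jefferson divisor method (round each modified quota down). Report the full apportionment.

Standard divisor 29211/24 ≈ 1217.125; standard quotas: Zeta 4.986, Delta 7.733, Epsilon 11.282.
Rounding down gives 4, 7, 11 = 22 seats, so the divisor must be adjusted.
With modified divisor 1160: modified quotas Zeta 5.231, Delta 8.114, Epsilon 11.837.
Rounding down: Zeta 5, Delta 8, Epsilon 11 (total 24).

Zeta=5, Delta=8, Epsilon=11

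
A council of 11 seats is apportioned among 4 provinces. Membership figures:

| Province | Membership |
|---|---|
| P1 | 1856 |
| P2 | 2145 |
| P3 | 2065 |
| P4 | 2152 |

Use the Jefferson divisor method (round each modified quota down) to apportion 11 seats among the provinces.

Standard divisor 8218/11 ≈ 747.091; standard quotas: P1 2.484, P2 2.871, P3 2.764, P4 2.881.
Rounding down gives 2, 2, 2, 2 = 8 seats, so the divisor must be adjusted.
With modified divisor 650: modified quotas P1 2.855, P2 3.300, P3 3.177, P4 3.311.
Rounding down: P1 2, P2 3, P3 3, P4 3 (total 11).

P1 2, P2 3, P3 3, P4 3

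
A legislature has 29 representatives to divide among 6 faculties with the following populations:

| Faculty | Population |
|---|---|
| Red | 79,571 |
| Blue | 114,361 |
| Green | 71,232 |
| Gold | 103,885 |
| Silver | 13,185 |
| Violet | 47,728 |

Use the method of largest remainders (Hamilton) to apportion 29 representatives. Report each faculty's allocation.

Total 429962; standard divisor 429962/29 ≈ 14826.276.
Standard quotas: Red 5.3669, Blue 7.7134, Green 4.8044, Gold 7.0068, Silver 0.8893, Violet 3.2191.
Lower quotas: Red 5, Blue 7, Green 4, Gold 7, Silver 0, Violet 3 (sum 26, leaving 3 seats).
Remainders in descending order: Silver 0.8893, Green 0.8044, Blue 0.7134, Red 0.3669, Violet 0.2191, Gold 0.0068.
Largest remainders: Silver, Green, Blue receive the extra seats.

Red: 5; Blue: 8; Green: 5; Gold: 7; Silver: 1; Violet: 3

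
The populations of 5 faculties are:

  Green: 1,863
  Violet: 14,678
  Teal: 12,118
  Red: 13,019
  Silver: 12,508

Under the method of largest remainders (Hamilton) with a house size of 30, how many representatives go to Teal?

Total 54186; standard divisor 54186/30 ≈ 1806.2.
Standard quotas: Green 1.0314, Violet 8.1265, Teal 6.7091, Red 7.2080, Silver 6.9250.
Lower quotas: Green 1, Violet 8, Teal 6, Red 7, Silver 6 (sum 28, leaving 2 seats).
Remainders in descending order: Silver 0.9250, Teal 0.7091, Red 0.2080, Violet 0.1265, Green 0.0314.
The surplus seats go to Silver, Teal.
Teal receives 7.

7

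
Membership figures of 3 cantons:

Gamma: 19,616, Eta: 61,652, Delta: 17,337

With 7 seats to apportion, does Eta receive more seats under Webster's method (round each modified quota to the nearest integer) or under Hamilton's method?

Webster: Gamma 1, Eta 5, Delta 1.
Hamilton: Gamma 2, Eta 4, Delta 1.
Eta gets 5 under Webster and 4 under Hamilton.

Webster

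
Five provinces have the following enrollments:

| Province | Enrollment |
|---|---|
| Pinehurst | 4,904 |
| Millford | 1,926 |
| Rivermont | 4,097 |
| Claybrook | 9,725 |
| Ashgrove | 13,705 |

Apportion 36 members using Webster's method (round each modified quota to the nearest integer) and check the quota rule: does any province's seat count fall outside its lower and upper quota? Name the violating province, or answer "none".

none

Standard quotas: Pinehurst 5.139, Millford 2.018, Rivermont 4.293, Claybrook 10.190, Ashgrove 14.360.
Webster allocation: Pinehurst 5, Millford 2, Rivermont 4, Claybrook 10, Ashgrove 15.
Every allocation lies between the lower and upper quota.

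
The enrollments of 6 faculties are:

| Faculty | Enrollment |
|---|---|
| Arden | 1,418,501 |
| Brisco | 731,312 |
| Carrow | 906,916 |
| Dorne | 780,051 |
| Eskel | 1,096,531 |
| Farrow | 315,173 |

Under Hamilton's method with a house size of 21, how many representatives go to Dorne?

3

Total 5248484; standard divisor 5248484/21 ≈ 249927.81.
Standard quotas: Arden 5.6756, Brisco 2.9261, Carrow 3.6287, Dorne 3.1211, Eskel 4.3874, Farrow 1.2611.
Lower quotas: Arden 5, Brisco 2, Carrow 3, Dorne 3, Eskel 4, Farrow 1 (sum 18, leaving 3 seats).
Remainders in descending order: Brisco 0.9261, Arden 0.6756, Carrow 0.6287, Eskel 0.3874, Farrow 0.2611, Dorne 0.1211.
Largest remainders: Brisco, Arden, Carrow receive the extra seats.
Dorne receives 3.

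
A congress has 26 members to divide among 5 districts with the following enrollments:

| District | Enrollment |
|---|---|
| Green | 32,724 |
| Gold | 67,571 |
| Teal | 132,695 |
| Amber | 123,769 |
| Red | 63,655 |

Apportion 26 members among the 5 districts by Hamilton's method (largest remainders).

Green 2, Gold 4, Teal 8, Amber 8, Red 4

Total 420414; standard divisor 420414/26 ≈ 16169.769.
Standard quotas: Green 2.0238, Gold 4.1788, Teal 8.2064, Amber 7.6543, Red 3.9367.
Lower quotas: Green 2, Gold 4, Teal 8, Amber 7, Red 3 (sum 24, leaving 2 seats).
Remainders in descending order: Red 0.9367, Amber 0.6543, Teal 0.2064, Gold 0.1788, Green 0.0238.
The surplus seats go to Red, Amber.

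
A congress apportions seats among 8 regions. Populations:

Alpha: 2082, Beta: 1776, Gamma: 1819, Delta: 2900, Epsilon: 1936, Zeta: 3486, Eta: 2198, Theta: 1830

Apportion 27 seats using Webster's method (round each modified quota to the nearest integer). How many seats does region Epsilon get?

Standard divisor 18027/27 ≈ 667.667; standard quotas: Alpha 3.118, Beta 2.660, Gamma 2.724, Delta 4.343, Epsilon 2.900, Zeta 5.221, Eta 3.292, Theta 2.741.
Rounding to the nearest integer gives Alpha 3, Beta 3, Gamma 3, Delta 4, Epsilon 3, Zeta 5, Eta 3, Theta 3 — total 27, matching the house size, so no adjustment is needed.
Epsilon receives 3.

3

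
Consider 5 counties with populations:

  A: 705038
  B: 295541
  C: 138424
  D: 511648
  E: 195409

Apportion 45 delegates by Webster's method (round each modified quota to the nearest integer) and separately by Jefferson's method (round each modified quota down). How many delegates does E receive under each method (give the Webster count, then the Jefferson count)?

5 and 4

Webster: A 17, B 7, C 3, D 13, E 5.
Jefferson: A 18, B 7, C 3, D 13, E 4.
E gets 5 under Webster and 4 under Jefferson.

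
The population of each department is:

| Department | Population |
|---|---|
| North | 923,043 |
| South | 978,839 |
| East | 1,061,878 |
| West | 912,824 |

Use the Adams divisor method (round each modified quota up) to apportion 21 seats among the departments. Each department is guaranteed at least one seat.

North=5; South=5; East=6; West=5

Standard divisor 3876584/21 ≈ 184599.238; standard quotas: North 5.000, South 5.303, East 5.752, West 4.945.
Rounding up gives 6, 6, 6, 5 = 23 seats, so the divisor must be adjusted.
With modified divisor 204100: modified quotas North 4.523, South 4.796, East 5.203, West 4.472.
Rounding up: North 5, South 5, East 6, West 5 (total 21).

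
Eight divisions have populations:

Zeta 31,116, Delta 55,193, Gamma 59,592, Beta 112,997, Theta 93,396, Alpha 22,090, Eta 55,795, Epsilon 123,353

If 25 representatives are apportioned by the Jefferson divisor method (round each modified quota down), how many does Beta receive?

Standard divisor 553532/25 ≈ 22141.28; standard quotas: Zeta 1.405, Delta 2.493, Gamma 2.691, Beta 5.103, Theta 4.218, Alpha 0.998, Eta 2.520, Epsilon 5.571.
Rounding down gives 1, 2, 2, 5, 4, 0, 2, 5 = 21 seats, so the divisor must be adjusted.
With modified divisor 18760: modified quotas Zeta 1.659, Delta 2.942, Gamma 3.177, Beta 6.023, Theta 4.978, Alpha 1.178, Eta 2.974, Epsilon 6.575.
Rounding down: Zeta 1, Delta 2, Gamma 3, Beta 6, Theta 4, Alpha 1, Eta 2, Epsilon 6 (total 25).
Beta receives 6.

6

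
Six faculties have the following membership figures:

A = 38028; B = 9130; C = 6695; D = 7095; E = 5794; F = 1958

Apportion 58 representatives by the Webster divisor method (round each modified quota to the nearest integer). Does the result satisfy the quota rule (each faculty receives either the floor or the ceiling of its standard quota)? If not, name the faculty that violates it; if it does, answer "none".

A

Standard quotas: A 32.105, B 7.708, C 5.652, D 5.990, E 4.892, F 1.653.
Webster allocation: A 31, B 8, C 6, D 6, E 5, F 2.
A has quota 32.105 (lower 32, upper 33) but receives 31 — outside the quota interval.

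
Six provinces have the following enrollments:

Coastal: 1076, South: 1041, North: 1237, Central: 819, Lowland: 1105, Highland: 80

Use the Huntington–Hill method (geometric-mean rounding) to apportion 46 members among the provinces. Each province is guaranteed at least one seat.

Coastal 9; South 9; North 11; Central 7; Lowland 9; Highland 1

With divisor 117: modified quotas Coastal 9.197, South 8.897, North 10.573, Central 7.000, Lowland 9.444, Highland 0.684.
Geometric-mean thresholds: Coastal √(9·10)=9.487, South √(8·9)=8.485, North √(10·11)=10.488, Central √(7·8)=7.483, Lowland √(9·10)=9.487, Highland (min 1).
Each quota rounded against its threshold gives Coastal 9, South 9, North 11, Central 7, Lowland 9, Highland 1 (total 46).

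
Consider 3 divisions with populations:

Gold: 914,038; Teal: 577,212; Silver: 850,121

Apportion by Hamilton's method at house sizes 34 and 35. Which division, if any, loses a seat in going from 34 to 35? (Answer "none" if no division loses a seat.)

Teal

At 34 seats: Gold 13, Teal 9, Silver 12.
At 35 seats: Gold 14, Teal 8, Silver 13.
Teal drops from 9 to 8.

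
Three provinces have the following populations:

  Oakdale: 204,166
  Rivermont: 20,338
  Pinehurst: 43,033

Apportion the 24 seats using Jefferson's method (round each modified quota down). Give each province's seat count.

Standard divisor 267537/24 ≈ 11147.375; standard quotas: Oakdale 18.315, Rivermont 1.824, Pinehurst 3.860.
Rounding down gives 18, 1, 3 = 22 seats, so the divisor must be adjusted.
With modified divisor 10500: modified quotas Oakdale 19.444, Rivermont 1.937, Pinehurst 4.098.
Rounding down: Oakdale 19, Rivermont 1, Pinehurst 4 (total 24).

Oakdale=19; Rivermont=1; Pinehurst=4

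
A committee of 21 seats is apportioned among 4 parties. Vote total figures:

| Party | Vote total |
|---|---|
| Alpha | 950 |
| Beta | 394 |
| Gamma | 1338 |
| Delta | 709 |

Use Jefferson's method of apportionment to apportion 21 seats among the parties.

Alpha: 6, Beta: 2, Gamma: 9, Delta: 4

Standard divisor 3391/21 ≈ 161.476; standard quotas: Alpha 5.883, Beta 2.440, Gamma 8.286, Delta 4.391.
Rounding down gives 5, 2, 8, 4 = 19 seats, so the divisor must be adjusted.
With modified divisor 145: modified quotas Alpha 6.552, Beta 2.717, Gamma 9.228, Delta 4.890.
Rounding down: Alpha 6, Beta 2, Gamma 9, Delta 4 (total 21).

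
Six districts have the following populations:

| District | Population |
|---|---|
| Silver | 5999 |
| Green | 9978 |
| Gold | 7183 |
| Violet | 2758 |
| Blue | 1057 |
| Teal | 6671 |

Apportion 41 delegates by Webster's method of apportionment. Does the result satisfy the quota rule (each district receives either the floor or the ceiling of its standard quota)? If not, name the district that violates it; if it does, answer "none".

none

Standard quotas: Silver 7.310, Green 12.159, Gold 8.753, Violet 3.361, Blue 1.288, Teal 8.129.
Webster allocation: Silver 8, Green 12, Gold 9, Violet 3, Blue 1, Teal 8.
Every allocation lies between the lower and upper quota.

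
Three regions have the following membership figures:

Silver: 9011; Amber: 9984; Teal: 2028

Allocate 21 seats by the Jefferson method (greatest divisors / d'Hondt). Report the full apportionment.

Standard divisor 21023/21 ≈ 1001.095; standard quotas: Silver 9.001, Amber 9.973, Teal 2.026.
Rounding down gives 9, 9, 2 = 20 seats, so the divisor must be adjusted.
With modified divisor 950: modified quotas Silver 9.485, Amber 10.509, Teal 2.135.
Rounding down: Silver 9, Amber 10, Teal 2 (total 21).

Silver 9, Amber 10, Teal 2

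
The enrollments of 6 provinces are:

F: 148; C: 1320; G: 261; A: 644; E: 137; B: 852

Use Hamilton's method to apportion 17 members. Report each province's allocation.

Total 3362; standard divisor 3362/17 ≈ 197.765.
Standard quotas: F 0.748, C 6.675, G 1.320, A 3.256, E 0.693, B 4.308.
Lower quotas: F 0, C 6, G 1, A 3, E 0, B 4 (sum 14, leaving 3 seats).
Remainders in descending order: F 0.748, E 0.693, C 0.675, G 0.320, B 0.308, A 0.256.
The surplus seats go to F, E, C.

F 1, C 7, G 1, A 3, E 1, B 4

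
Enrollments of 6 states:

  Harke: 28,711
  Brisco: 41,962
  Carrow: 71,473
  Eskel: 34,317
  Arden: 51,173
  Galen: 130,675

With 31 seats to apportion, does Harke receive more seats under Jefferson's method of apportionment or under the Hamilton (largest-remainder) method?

Hamilton

Jefferson: Harke 2, Brisco 4, Carrow 6, Eskel 3, Arden 4, Galen 12.
Hamilton: Harke 3, Brisco 4, Carrow 6, Eskel 3, Arden 4, Galen 11.
Harke gets 2 under Jefferson and 3 under Hamilton.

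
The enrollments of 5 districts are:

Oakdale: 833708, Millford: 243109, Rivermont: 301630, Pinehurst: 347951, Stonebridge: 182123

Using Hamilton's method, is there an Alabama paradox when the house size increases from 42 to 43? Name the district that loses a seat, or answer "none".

none

At 42 seats: Oakdale 18, Millford 5, Rivermont 7, Pinehurst 8, Stonebridge 4.
At 43 seats: Oakdale 19, Millford 5, Rivermont 7, Pinehurst 8, Stonebridge 4.
No district's allocation decreased.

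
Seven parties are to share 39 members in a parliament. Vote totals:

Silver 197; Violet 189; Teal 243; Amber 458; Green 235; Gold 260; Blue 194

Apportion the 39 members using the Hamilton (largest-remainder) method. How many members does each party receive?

Total 1776; standard divisor 1776/39 ≈ 45.538.
Standard quotas: Silver 4.326, Violet 4.150, Teal 5.336, Amber 10.057, Green 5.160, Gold 5.709, Blue 4.260.
Lower quotas: Silver 4, Violet 4, Teal 5, Amber 10, Green 5, Gold 5, Blue 4 (sum 37, leaving 2 seats).
Remainders in descending order: Gold 0.709, Teal 0.336, Silver 0.326, Blue 0.260, Green 0.160, Violet 0.150, Amber 0.057.
Largest remainders: Gold, Teal receive the extra seats.

Silver 4, Violet 4, Teal 6, Amber 10, Green 5, Gold 6, Blue 4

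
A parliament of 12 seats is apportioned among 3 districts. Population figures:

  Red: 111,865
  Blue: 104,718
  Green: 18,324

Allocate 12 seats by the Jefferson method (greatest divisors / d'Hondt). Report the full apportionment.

Standard divisor 234907/12 ≈ 19575.583; standard quotas: Red 5.715, Blue 5.349, Green 0.936.
Rounding down gives 5, 5, 0 = 10 seats, so the divisor must be adjusted.
With modified divisor 17900: modified quotas Red 6.249, Blue 5.850, Green 1.024.
Rounding down: Red 6, Blue 5, Green 1 (total 12).

Red 6, Blue 5, Green 1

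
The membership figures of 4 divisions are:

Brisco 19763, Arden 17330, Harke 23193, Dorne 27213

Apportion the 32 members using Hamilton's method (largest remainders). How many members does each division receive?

Brisco: 7, Arden: 6, Harke: 9, Dorne: 10

Total 87499; standard divisor 87499/32 ≈ 2734.344.
Standard quotas: Brisco 7.2277, Arden 6.3379, Harke 8.4821, Dorne 9.9523.
Lower quotas: Brisco 7, Arden 6, Harke 8, Dorne 9 (sum 30, leaving 2 seats).
Remainders in descending order: Dorne 0.9523, Harke 0.4821, Arden 0.3379, Brisco 0.2277.
Largest remainders: Dorne, Harke receive the extra seats.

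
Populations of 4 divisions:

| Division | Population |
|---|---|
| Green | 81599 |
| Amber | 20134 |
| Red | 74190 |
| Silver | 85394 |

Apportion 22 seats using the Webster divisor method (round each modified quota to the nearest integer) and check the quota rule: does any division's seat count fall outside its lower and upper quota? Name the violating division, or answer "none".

none

Standard quotas: Green 6.870, Amber 1.695, Red 6.246, Silver 7.189.
Webster allocation: Green 7, Amber 2, Red 6, Silver 7.
Every allocation lies between the lower and upper quota.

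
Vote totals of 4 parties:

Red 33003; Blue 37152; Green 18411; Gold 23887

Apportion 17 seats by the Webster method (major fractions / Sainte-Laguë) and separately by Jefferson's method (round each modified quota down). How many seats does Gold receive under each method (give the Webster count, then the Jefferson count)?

4 and 3

Webster: Red 5, Blue 5, Green 3, Gold 4.
Jefferson: Red 5, Blue 6, Green 3, Gold 3.
Gold gets 4 under Webster and 3 under Jefferson.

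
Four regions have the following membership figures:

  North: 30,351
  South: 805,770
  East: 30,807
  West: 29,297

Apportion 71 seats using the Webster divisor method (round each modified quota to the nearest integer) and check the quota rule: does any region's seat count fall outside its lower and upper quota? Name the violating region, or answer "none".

South

Standard quotas: North 2.404, South 63.834, East 2.441, West 2.321.
Webster allocation: North 2, South 65, East 2, West 2.
South has quota 63.834 (lower 63, upper 64) but receives 65 — outside the quota interval.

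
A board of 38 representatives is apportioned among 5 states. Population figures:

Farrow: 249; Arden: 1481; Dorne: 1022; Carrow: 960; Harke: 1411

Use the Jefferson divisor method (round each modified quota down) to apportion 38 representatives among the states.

Standard divisor 5123/38 ≈ 134.816; standard quotas: Farrow 1.847, Arden 10.985, Dorne 7.581, Carrow 7.121, Harke 10.466.
Rounding down gives 1, 10, 7, 7, 10 = 35 seats, so the divisor must be adjusted.
With modified divisor 126: modified quotas Farrow 1.976, Arden 11.754, Dorne 8.111, Carrow 7.619, Harke 11.198.
Rounding down: Farrow 1, Arden 11, Dorne 8, Carrow 7, Harke 11 (total 38).

Farrow: 1, Arden: 11, Dorne: 8, Carrow: 7, Harke: 11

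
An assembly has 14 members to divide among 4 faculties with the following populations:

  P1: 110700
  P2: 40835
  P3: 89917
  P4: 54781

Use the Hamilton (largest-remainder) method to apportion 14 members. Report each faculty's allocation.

P1 5, P2 2, P3 4, P4 3

Total 296233; standard divisor 296233/14 ≈ 21159.5.
Standard quotas: P1 5.2317, P2 1.9299, P3 4.2495, P4 2.5890.
Lower quotas: P1 5, P2 1, P3 4, P4 2 (sum 12, leaving 2 seats).
Remainders in descending order: P2 0.9299, P4 0.5890, P3 0.2495, P1 0.2317.
Largest remainders: P2, P4 receive the extra seats.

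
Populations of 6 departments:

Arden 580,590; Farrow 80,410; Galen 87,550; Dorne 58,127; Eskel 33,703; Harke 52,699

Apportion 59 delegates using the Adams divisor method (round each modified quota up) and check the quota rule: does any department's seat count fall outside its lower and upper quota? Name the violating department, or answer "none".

Arden

Standard quotas: Arden 38.356, Farrow 5.312, Galen 5.784, Dorne 3.840, Eskel 2.227, Harke 3.481.
Adams allocation: Arden 37, Farrow 5, Galen 6, Dorne 4, Eskel 3, Harke 4.
Arden has quota 38.356 (lower 38, upper 39) but receives 37 — outside the quota interval.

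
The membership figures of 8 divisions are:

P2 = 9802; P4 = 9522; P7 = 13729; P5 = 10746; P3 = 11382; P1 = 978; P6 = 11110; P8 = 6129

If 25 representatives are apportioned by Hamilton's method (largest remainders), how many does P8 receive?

Total 73398; standard divisor 73398/25 ≈ 2935.92.
Standard quotas: P2 3.3386, P4 3.2433, P7 4.6762, P5 3.6602, P3 3.8768, P1 0.3331, P6 3.7842, P8 2.0876.
Lower quotas: P2 3, P4 3, P7 4, P5 3, P3 3, P1 0, P6 3, P8 2 (sum 21, leaving 4 seats).
Remainders in descending order: P3 0.8768, P6 0.7842, P7 0.6762, P5 0.6602, P2 0.3386, P1 0.3331, P4 0.2433, P8 0.0876.
The surplus seats go to P3, P6, P7, P5.
P8 receives 2.

2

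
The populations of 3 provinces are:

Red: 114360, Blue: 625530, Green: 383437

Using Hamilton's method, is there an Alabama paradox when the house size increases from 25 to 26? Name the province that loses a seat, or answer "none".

none

At 25 seats: Red 3, Blue 14, Green 8.
At 26 seats: Red 3, Blue 14, Green 9.
No province's allocation decreased.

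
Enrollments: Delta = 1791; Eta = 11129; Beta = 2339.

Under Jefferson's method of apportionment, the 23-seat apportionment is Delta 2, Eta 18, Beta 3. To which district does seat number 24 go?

Delta

Priority for the next seat is population ÷ (current seats + 1).
Priorities: Delta 597.000, Eta 585.737, Beta 584.750.
Highest priority: Delta.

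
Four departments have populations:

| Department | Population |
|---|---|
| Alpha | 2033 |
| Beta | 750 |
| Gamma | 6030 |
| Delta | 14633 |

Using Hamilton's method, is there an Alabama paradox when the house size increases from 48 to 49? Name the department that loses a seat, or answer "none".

At 48 seats: Alpha 4, Beta 2, Gamma 12, Delta 30.
At 49 seats: Alpha 4, Beta 1, Gamma 13, Delta 31.
Beta drops from 2 to 1.

Beta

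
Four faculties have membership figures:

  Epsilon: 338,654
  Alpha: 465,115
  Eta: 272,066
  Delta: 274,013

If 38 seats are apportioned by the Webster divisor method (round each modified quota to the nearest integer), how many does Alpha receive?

Standard divisor 1349848/38 ≈ 35522.316; standard quotas: Epsilon 9.534, Alpha 13.094, Eta 7.659, Delta 7.714.
Rounding to the nearest integer gives 10, 13, 8, 8 = 39 seats, so the divisor must be adjusted.
With modified divisor 36000: modified quotas Epsilon 9.407, Alpha 12.920, Eta 7.557, Delta 7.611.
Rounding to the nearest integer: Epsilon 9, Alpha 13, Eta 8, Delta 8 (total 38).
Alpha receives 13.

13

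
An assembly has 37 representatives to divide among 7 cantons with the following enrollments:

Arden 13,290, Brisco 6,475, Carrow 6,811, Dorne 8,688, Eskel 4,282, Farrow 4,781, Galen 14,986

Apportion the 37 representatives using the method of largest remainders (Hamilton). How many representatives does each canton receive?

Total 59313; standard divisor 59313/37 ≈ 1603.054.
Standard quotas: Arden 8.2904, Brisco 4.0392, Carrow 4.2488, Dorne 5.4197, Eskel 2.6712, Farrow 2.9824, Galen 9.3484.
Lower quotas: Arden 8, Brisco 4, Carrow 4, Dorne 5, Eskel 2, Farrow 2, Galen 9 (sum 34, leaving 3 seats).
Remainders in descending order: Farrow 0.9824, Eskel 0.6712, Dorne 0.4197, Galen 0.3484, Arden 0.2904, Carrow 0.2488, Brisco 0.0392.
Largest remainders: Farrow, Eskel, Dorne receive the extra seats.

Arden: 8; Brisco: 4; Carrow: 4; Dorne: 6; Eskel: 3; Farrow: 3; Galen: 9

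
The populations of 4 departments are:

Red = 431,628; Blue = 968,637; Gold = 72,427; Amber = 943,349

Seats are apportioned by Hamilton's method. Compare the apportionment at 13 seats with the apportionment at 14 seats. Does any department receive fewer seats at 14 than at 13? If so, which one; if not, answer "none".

Gold

At 13 seats: Red 2, Blue 5, Gold 1, Amber 5.
At 14 seats: Red 3, Blue 6, Gold 0, Amber 5.
Gold drops from 1 to 0.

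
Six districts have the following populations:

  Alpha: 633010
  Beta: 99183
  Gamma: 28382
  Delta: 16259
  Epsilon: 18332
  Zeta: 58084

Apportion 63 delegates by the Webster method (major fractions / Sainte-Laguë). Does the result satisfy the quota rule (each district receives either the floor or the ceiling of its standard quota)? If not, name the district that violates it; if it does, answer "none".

Standard quotas: Alpha 46.739, Beta 7.323, Gamma 2.096, Delta 1.200, Epsilon 1.354, Zeta 4.289.
Webster allocation: Alpha 48, Beta 7, Gamma 2, Delta 1, Epsilon 1, Zeta 4.
Alpha has quota 46.739 (lower 46, upper 47) but receives 48 — outside the quota interval.

Alpha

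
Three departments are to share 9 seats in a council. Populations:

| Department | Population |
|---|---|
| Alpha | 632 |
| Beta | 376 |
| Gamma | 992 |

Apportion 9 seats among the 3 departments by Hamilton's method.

Alpha: 3, Beta: 2, Gamma: 4

Total 2000; standard divisor 2000/9 ≈ 222.222.
Standard quotas: Alpha 2.844, Beta 1.692, Gamma 4.464.
Lower quotas: Alpha 2, Beta 1, Gamma 4 (sum 7, leaving 2 seats).
Remainders in descending order: Alpha 0.844, Beta 0.692, Gamma 0.464.
Largest remainders: Alpha, Beta receive the extra seats.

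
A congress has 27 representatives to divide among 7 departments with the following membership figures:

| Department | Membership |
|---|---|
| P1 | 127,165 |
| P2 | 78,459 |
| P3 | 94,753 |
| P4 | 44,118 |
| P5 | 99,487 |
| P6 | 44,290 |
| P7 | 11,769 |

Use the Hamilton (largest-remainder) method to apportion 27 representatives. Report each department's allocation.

P1 7; P2 4; P3 5; P4 2; P5 5; P6 3; P7 1

The standard divisor is 500041/27 ≈ 18520.037.
Standard quotas: P1 6.8663, P2 4.2364, P3 5.1162, P4 2.3822, P5 5.3719, P6 2.3915, P7 0.6355.
Lower quotas: P1 6, P2 4, P3 5, P4 2, P5 5, P6 2, P7 0 (sum 24, leaving 3 seats).
Remainders in descending order: P1 0.8663, P7 0.6355, P6 0.3915, P4 0.3822, P5 0.3719, P2 0.2364, P3 0.1162.
Largest remainders: P1, P7, P6 receive the extra seats.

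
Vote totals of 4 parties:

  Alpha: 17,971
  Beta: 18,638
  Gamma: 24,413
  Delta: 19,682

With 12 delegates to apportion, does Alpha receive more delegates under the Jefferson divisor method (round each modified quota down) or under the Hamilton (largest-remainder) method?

Hamilton

Jefferson: Alpha 2, Beta 3, Gamma 4, Delta 3.
Hamilton: Alpha 3, Beta 3, Gamma 3, Delta 3.
Alpha gets 2 under Jefferson and 3 under Hamilton.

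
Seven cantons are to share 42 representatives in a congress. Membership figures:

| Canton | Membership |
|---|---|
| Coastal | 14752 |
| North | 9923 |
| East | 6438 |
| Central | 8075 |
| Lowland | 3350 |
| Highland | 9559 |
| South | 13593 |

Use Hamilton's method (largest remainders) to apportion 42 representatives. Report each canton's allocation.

Coastal=10, North=6, East=4, Central=5, Lowland=2, Highland=6, South=9

Total 65690; standard divisor 65690/42 ≈ 1564.048.
Standard quotas: Coastal 9.4319, North 6.3444, East 4.1162, Central 5.1629, Lowland 2.1419, Highland 6.1117, South 8.6909.
Lower quotas: Coastal 9, North 6, East 4, Central 5, Lowland 2, Highland 6, South 8 (sum 40, leaving 2 seats).
Remainders in descending order: South 0.6909, Coastal 0.4319, North 0.3444, Central 0.1629, Lowland 0.1419, East 0.1162, Highland 0.1117.
Largest remainders: South, Coastal receive the extra seats.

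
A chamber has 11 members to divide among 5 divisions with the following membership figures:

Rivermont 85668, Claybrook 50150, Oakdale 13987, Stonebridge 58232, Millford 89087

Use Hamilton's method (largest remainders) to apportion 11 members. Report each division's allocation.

Rivermont 3; Claybrook 2; Oakdale 1; Stonebridge 2; Millford 3

Total 297124; standard divisor 297124/11 ≈ 27011.273.
Standard quotas: Rivermont 3.1716, Claybrook 1.8566, Oakdale 0.5178, Stonebridge 2.1558, Millford 3.2981.
Lower quotas: Rivermont 3, Claybrook 1, Oakdale 0, Stonebridge 2, Millford 3 (sum 9, leaving 2 seats).
Remainders in descending order: Claybrook 0.8566, Oakdale 0.5178, Millford 0.2981, Rivermont 0.1716, Stonebridge 0.1558.
Largest remainders: Claybrook, Oakdale receive the extra seats.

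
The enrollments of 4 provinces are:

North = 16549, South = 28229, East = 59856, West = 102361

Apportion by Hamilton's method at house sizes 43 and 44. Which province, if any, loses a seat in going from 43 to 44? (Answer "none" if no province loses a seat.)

At 43 seats: North 4, South 6, East 12, West 21.
At 44 seats: North 3, South 6, East 13, West 22.
North drops from 4 to 3.

North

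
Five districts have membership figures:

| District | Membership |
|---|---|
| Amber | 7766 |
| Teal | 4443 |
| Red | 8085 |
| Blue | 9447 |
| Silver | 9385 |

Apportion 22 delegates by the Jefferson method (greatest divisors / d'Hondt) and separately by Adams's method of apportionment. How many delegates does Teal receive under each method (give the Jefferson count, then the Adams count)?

Jefferson: Amber 4, Teal 2, Red 5, Blue 6, Silver 5.
Adams: Amber 4, Teal 3, Red 5, Blue 5, Silver 5.
Teal gets 2 under Jefferson and 3 under Adams.

2 and 3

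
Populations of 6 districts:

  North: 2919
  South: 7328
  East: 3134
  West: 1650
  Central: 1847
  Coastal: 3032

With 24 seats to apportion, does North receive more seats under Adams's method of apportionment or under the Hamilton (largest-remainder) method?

Adams: North 4, South 8, East 4, West 2, Central 2, Coastal 4.
Hamilton: North 3, South 9, East 4, West 2, Central 2, Coastal 4.
North gets 4 under Adams and 3 under Hamilton.

Adams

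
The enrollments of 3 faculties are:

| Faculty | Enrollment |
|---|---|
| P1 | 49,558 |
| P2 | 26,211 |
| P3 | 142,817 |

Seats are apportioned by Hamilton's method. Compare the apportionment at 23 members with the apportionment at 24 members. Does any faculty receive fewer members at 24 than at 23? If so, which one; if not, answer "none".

none

At 23 seats: P1 5, P2 3, P3 15.
At 24 seats: P1 5, P2 3, P3 16.
No faculty's allocation decreased.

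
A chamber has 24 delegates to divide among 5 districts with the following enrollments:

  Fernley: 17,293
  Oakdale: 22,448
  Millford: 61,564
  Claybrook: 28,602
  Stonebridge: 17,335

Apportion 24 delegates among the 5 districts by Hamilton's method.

Fernley=3, Oakdale=3, Millford=10, Claybrook=5, Stonebridge=3

Standard divisor: 147242 ÷ 24 ≈ 6135.083.
Standard quotas: Fernley 2.8187, Oakdale 3.6590, Millford 10.0347, Claybrook 4.6620, Stonebridge 2.8256.
Lower quotas: Fernley 2, Oakdale 3, Millford 10, Claybrook 4, Stonebridge 2 (sum 21, leaving 3 seats).
Remainders in descending order: Stonebridge 0.8256, Fernley 0.8187, Claybrook 0.6620, Oakdale 0.6590, Millford 0.0347.
The surplus seats go to Stonebridge, Fernley, Claybrook.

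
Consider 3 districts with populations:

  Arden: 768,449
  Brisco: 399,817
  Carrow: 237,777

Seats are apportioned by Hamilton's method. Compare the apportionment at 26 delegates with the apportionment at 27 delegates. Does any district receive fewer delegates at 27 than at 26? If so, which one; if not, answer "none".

Carrow

At 26 seats: Arden 14, Brisco 7, Carrow 5.
At 27 seats: Arden 15, Brisco 8, Carrow 4.
Carrow drops from 5 to 4.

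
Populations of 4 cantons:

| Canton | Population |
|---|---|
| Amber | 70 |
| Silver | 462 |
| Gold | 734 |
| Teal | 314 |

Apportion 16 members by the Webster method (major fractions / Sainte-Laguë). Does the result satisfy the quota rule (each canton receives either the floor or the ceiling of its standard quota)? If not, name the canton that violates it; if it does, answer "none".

Standard quotas: Amber 0.709, Silver 4.678, Gold 7.433, Teal 3.180.
Webster allocation: Amber 1, Silver 5, Gold 7, Teal 3.
Every allocation lies between the lower and upper quota.

none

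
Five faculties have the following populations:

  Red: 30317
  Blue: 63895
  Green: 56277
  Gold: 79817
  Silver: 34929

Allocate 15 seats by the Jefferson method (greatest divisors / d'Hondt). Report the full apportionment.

Standard divisor 265235/15 ≈ 17682.333; standard quotas: Red 1.715, Blue 3.613, Green 3.183, Gold 4.514, Silver 1.975.
Rounding down gives 1, 3, 3, 4, 1 = 12 seats, so the divisor must be adjusted.
With modified divisor 15600: modified quotas Red 1.943, Blue 4.096, Green 3.607, Gold 5.116, Silver 2.239.
Rounding down: Red 1, Blue 4, Green 3, Gold 5, Silver 2 (total 15).

Red 1; Blue 4; Green 3; Gold 5; Silver 2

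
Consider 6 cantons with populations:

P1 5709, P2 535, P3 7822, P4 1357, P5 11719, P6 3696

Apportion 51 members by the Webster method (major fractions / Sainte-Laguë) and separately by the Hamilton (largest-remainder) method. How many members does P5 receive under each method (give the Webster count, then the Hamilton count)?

Webster: P1 9, P2 1, P3 13, P4 2, P5 20, P6 6.
Hamilton: P1 10, P2 1, P3 13, P4 2, P5 19, P6 6.
P5 gets 20 under Webster and 19 under Hamilton.

20 and 19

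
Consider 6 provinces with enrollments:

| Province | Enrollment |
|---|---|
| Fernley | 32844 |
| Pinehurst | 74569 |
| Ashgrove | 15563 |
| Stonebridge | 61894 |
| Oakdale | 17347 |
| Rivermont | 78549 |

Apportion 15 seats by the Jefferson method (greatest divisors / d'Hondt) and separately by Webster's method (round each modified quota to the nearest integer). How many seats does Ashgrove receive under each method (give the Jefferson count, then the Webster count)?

Jefferson: Fernley 2, Pinehurst 4, Ashgrove 0, Stonebridge 3, Oakdale 1, Rivermont 5.
Webster: Fernley 2, Pinehurst 4, Ashgrove 1, Stonebridge 3, Oakdale 1, Rivermont 4.
Ashgrove gets 0 under Jefferson and 1 under Webster.

0 and 1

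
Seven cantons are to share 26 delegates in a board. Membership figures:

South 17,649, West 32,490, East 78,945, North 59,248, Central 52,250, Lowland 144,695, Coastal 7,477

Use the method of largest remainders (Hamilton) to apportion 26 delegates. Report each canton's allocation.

The standard divisor is 392754/26 ≈ 15105.923.
Standard quotas: South 1.1683, West 2.1508, East 5.2261, North 3.9222, Central 3.4589, Lowland 9.5787, Coastal 0.4950.
Lower quotas: South 1, West 2, East 5, North 3, Central 3, Lowland 9, Coastal 0 (sum 23, leaving 3 seats).
Remainders in descending order: North 0.9222, Lowland 0.5787, Coastal 0.4950, Central 0.4589, East 0.2261, South 0.1683, West 0.1508.
Largest remainders: North, Lowland, Coastal receive the extra seats.

South 1; West 2; East 5; North 4; Central 3; Lowland 10; Coastal 1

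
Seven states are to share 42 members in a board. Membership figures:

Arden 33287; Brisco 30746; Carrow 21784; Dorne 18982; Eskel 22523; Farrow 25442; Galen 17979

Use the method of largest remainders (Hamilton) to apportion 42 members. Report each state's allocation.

Arden=8, Brisco=8, Carrow=5, Dorne=5, Eskel=6, Farrow=6, Galen=4

The standard divisor is 170743/42 ≈ 4065.31.
Standard quotas: Arden 8.1881, Brisco 7.5630, Carrow 5.3585, Dorne 4.6693, Eskel 5.5403, Farrow 6.2583, Galen 4.4225.
Lower quotas: Arden 8, Brisco 7, Carrow 5, Dorne 4, Eskel 5, Farrow 6, Galen 4 (sum 39, leaving 3 seats).
Remainders in descending order: Dorne 0.6693, Brisco 0.5630, Eskel 0.5403, Galen 0.4225, Carrow 0.3585, Farrow 0.2583, Arden 0.1881.
The surplus seats go to Dorne, Brisco, Eskel.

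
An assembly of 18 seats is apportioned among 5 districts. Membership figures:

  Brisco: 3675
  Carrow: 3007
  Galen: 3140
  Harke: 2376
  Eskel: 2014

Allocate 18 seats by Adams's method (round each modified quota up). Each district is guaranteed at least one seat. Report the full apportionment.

Brisco: 4; Carrow: 4; Galen: 4; Harke: 3; Eskel: 3

Standard divisor 14212/18 ≈ 789.556; standard quotas: Brisco 4.655, Carrow 3.808, Galen 3.977, Harke 3.009, Eskel 2.551.
Rounding up gives 5, 4, 4, 4, 3 = 20 seats, so the divisor must be adjusted.
With modified divisor 960: modified quotas Brisco 3.828, Carrow 3.132, Galen 3.271, Harke 2.475, Eskel 2.098.
Rounding up: Brisco 4, Carrow 4, Galen 4, Harke 3, Eskel 3 (total 18).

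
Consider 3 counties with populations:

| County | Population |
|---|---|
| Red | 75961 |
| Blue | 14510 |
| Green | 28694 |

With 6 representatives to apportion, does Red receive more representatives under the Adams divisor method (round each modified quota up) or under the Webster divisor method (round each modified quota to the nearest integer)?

Webster

Adams: Red 3, Blue 1, Green 2.
Webster: Red 4, Blue 1, Green 1.
Red gets 3 under Adams and 4 under Webster.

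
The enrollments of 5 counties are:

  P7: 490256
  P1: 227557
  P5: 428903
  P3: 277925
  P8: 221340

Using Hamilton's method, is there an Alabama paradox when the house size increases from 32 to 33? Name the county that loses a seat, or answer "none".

P1

At 32 seats: P7 10, P1 5, P5 8, P3 5, P8 4.
At 33 seats: P7 10, P1 4, P5 9, P3 6, P8 4.
P1 drops from 5 to 4.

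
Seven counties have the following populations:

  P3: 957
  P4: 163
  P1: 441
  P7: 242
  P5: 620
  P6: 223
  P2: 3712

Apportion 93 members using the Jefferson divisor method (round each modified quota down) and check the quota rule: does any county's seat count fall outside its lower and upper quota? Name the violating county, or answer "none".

P2

Standard quotas: P3 13.998, P4 2.384, P1 6.451, P7 3.540, P5 9.069, P6 3.262, P2 54.296.
Jefferson allocation: P3 14, P4 2, P1 6, P7 3, P5 9, P6 3, P2 56.
P2 has quota 54.296 (lower 54, upper 55) but receives 56 — outside the quota interval.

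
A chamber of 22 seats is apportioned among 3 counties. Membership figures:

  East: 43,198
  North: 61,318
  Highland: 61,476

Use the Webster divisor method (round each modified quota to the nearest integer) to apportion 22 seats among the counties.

Standard divisor 165992/22 ≈ 7545.091; standard quotas: East 5.725, North 8.127, Highland 8.148.
Rounding to the nearest integer gives East 6, North 8, Highland 8 — total 22, matching the house size, so no adjustment is needed.

East 6; North 8; Highland 8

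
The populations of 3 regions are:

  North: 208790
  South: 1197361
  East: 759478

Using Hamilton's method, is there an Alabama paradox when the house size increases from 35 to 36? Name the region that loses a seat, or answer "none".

North

At 35 seats: North 4, South 19, East 12.
At 36 seats: North 3, South 20, East 13.
North drops from 4 to 3.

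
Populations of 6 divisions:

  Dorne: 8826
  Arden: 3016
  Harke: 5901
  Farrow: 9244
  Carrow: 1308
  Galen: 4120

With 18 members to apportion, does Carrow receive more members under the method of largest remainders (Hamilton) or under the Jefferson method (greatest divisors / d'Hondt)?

Hamilton

Hamilton: Dorne 5, Arden 2, Harke 3, Farrow 5, Carrow 1, Galen 2.
Jefferson: Dorne 5, Arden 2, Harke 3, Farrow 6, Carrow 0, Galen 2.
Carrow gets 1 under Hamilton and 0 under Jefferson.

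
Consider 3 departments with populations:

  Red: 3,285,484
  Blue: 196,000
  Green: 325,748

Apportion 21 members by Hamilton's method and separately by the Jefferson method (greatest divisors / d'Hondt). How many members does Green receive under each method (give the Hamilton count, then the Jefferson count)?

2 and 1

Hamilton: Red 18, Blue 1, Green 2.
Jefferson: Red 19, Blue 1, Green 1.
Green gets 2 under Hamilton and 1 under Jefferson.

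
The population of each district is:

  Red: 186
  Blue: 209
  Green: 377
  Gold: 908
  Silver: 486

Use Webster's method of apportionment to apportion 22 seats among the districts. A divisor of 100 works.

With modified divisor 100: modified quotas Red 1.860, Blue 2.090, Green 3.770, Gold 9.080, Silver 4.860.
Rounding to the nearest integer: Red 2, Blue 2, Green 4, Gold 9, Silver 5 (total 22).

Red 2; Blue 2; Green 4; Gold 9; Silver 5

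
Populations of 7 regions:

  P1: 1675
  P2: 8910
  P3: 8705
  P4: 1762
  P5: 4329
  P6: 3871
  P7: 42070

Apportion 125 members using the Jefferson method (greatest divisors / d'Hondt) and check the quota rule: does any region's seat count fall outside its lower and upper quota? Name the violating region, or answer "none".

Standard quotas: P1 2.936, P2 15.616, P3 15.257, P4 3.088, P5 7.587, P6 6.784, P7 73.733.
Jefferson allocation: P1 3, P2 16, P3 15, P4 3, P5 7, P6 6, P7 75.
P7 has quota 73.733 (lower 73, upper 74) but receives 75 — outside the quota interval.

P7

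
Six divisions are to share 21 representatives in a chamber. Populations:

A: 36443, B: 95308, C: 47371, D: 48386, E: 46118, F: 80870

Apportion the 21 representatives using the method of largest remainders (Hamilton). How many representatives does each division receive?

A 2, B 5, C 3, D 3, E 3, F 5

Standard divisor: 354496 ÷ 21 ≈ 16880.762.
Standard quotas: A 2.1588, B 5.6460, C 2.8062, D 2.8663, E 2.7320, F 4.7907.
Lower quotas: A 2, B 5, C 2, D 2, E 2, F 4 (sum 17, leaving 4 seats).
Remainders in descending order: D 0.8663, C 0.8062, F 0.7907, E 0.7320, B 0.6460, A 0.1588.
Largest remainders: D, C, F, E receive the extra seats.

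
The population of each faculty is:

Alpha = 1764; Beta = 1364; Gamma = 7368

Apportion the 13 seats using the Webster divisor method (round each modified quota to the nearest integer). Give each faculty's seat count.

Standard divisor 10496/13 ≈ 807.385; standard quotas: Alpha 2.185, Beta 1.689, Gamma 9.126.
Rounding to the nearest integer gives Alpha 2, Beta 2, Gamma 9 — total 13, matching the house size, so no adjustment is needed.

Alpha: 2, Beta: 2, Gamma: 9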